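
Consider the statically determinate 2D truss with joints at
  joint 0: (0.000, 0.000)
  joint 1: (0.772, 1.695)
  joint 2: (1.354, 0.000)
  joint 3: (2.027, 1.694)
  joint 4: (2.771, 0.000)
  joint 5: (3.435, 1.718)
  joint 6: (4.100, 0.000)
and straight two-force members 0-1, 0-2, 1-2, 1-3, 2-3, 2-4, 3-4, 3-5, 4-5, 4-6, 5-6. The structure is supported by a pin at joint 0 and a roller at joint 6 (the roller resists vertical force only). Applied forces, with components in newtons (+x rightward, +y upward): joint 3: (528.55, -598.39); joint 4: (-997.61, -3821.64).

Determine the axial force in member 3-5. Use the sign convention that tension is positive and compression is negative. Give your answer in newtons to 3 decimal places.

N=7 nodes, M=11 members, R=3 reactions → 2N=14, M+R=14
member 0 (0-1): L=1.8625, (cx,cy)=(0.4145,0.9101)
member 1 (0-2): L=1.3540, (cx,cy)=(1.0000,0.0000)
member 2 (1-2): L=1.7921, (cx,cy)=(0.3248,-0.9458)
member 3 (1-3): L=1.2550, (cx,cy)=(1.0000,-0.0008)
member 4 (2-3): L=1.8228, (cx,cy)=(0.3692,0.9293)
member 5 (2-4): L=1.4170, (cx,cy)=(1.0000,0.0000)
member 6 (3-4): L=1.8502, (cx,cy)=(0.4021,-0.9156)
member 7 (3-5): L=1.4082, (cx,cy)=(0.9999,0.0170)
member 8 (4-5): L=1.8419, (cx,cy)=(0.3605,0.9328)
member 9 (4-6): L=1.3290, (cx,cy)=(1.0000,0.0000)
member 10 (5-6): L=1.8422, (cx,cy)=(0.3610,-0.9326)
solve A·x = −loads:
  F[0-1] = -1453.6957 N (compression)
  F[0-2] = +133.4831 N (tension)
  F[1-2] = +1399.6454 N (tension)
  F[1-3] = -1057.0814 N (compression)
  F[2-3] = -1424.4272 N (compression)
  F[2-4] = +1113.9397 N (tension)
  F[3-4] = +746.4536 N (tension)
  F[3-5] = -2412.0660 N (compression)
  F[4-5] = +3364.4335 N (tension)
  F[4-6] = +1198.8150 N (tension)
  F[5-6] = -3321.0115 N (compression)
  Rx@0 = +469.0600 N
  Ry@0 = +1322.9411 N
  Ry@6 = +3097.0889 N

-2412.066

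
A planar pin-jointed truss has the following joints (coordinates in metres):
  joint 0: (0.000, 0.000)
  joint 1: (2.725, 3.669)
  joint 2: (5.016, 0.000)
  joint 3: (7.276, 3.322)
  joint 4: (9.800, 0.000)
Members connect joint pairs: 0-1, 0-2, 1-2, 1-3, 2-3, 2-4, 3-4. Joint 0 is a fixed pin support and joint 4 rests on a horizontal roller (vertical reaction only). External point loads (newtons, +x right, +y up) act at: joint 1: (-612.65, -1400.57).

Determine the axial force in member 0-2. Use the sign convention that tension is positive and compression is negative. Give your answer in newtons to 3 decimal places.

308.677

N=5 nodes, M=7 members, R=3 reactions → 2N=10, M+R=10
member 0 (0-1): L=4.5703, (cx,cy)=(0.5962,0.8028)
member 1 (0-2): L=5.0160, (cx,cy)=(1.0000,0.0000)
member 2 (1-2): L=4.3255, (cx,cy)=(0.5296,-0.8482)
member 3 (1-3): L=4.5642, (cx,cy)=(0.9971,-0.0760)
member 4 (2-3): L=4.0179, (cx,cy)=(0.5625,0.8268)
member 5 (2-4): L=4.7840, (cx,cy)=(1.0000,0.0000)
member 6 (3-4): L=4.1721, (cx,cy)=(0.6050,-0.7962)
solve A·x = −loads:
  F[0-1] = -1545.2085 N (compression)
  F[0-2] = +308.6766 N (tension)
  F[1-2] = -169.0195 N (compression)
  F[1-3] = -219.7923 N (compression)
  F[2-3] = +173.3968 N (tension)
  F[2-4] = +121.6227 N (tension)
  F[3-4] = -201.0380 N (compression)
  Rx@0 = +612.6500 N
  Ry@0 = +1240.4944 N
  Ry@4 = +160.0756 N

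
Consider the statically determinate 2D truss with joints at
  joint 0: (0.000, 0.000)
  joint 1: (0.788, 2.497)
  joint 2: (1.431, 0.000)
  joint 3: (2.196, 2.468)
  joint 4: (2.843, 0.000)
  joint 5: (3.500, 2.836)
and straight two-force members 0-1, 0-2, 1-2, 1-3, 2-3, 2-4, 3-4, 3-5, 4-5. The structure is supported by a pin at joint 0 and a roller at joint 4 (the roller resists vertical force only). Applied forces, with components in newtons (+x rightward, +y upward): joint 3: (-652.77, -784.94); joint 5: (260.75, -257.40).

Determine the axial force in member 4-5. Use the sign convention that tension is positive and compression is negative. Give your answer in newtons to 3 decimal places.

-363.517

N=6 nodes, M=9 members, R=3 reactions → 2N=12, M+R=12
member 0 (0-1): L=2.6184, (cx,cy)=(0.3009,0.9536)
member 1 (0-2): L=1.4310, (cx,cy)=(1.0000,0.0000)
member 2 (1-2): L=2.5785, (cx,cy)=(0.2494,-0.9684)
member 3 (1-3): L=1.4083, (cx,cy)=(0.9998,-0.0206)
member 4 (2-3): L=2.5838, (cx,cy)=(0.2961,0.9552)
member 5 (2-4): L=1.4120, (cx,cy)=(1.0000,0.0000)
member 6 (3-4): L=2.5514, (cx,cy)=(0.2536,-0.9673)
member 7 (3-5): L=1.3549, (cx,cy)=(0.9624,0.2716)
member 8 (4-5): L=2.9111, (cx,cy)=(0.2257,0.9742)
solve A·x = −loads:
  F[0-1] = -446.4053 N (compression)
  F[0-2] = -257.6750 N (compression)
  F[1-2] = +444.8147 N (tension)
  F[1-3] = -245.3221 N (compression)
  F[2-3] = -450.9810 N (compression)
  F[2-4] = -13.2277 N (compression)
  F[3-4] = -271.3613 N (compression)
  F[3-5] = +356.1801 N (tension)
  F[4-5] = -363.5175 N (compression)
  Rx@0 = +392.0200 N
  Ry@0 = +425.7101 N
  Ry@4 = +616.6299 N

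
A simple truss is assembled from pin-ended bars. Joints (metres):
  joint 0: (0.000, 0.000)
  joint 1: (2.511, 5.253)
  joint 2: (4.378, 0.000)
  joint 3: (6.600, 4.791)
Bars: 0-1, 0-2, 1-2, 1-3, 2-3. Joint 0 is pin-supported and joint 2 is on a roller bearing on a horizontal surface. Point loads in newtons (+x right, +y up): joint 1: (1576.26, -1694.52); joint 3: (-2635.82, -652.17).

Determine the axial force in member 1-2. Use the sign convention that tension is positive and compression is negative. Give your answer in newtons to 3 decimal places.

-62.836

N=4 nodes, M=5 members, R=3 reactions → 2N=8, M+R=8
member 0 (0-1): L=5.8223, (cx,cy)=(0.4313,0.9022)
member 1 (0-2): L=4.3780, (cx,cy)=(1.0000,0.0000)
member 2 (1-2): L=5.5749, (cx,cy)=(0.3349,-0.9423)
member 3 (1-3): L=4.1150, (cx,cy)=(0.9937,-0.1123)
member 4 (2-3): L=5.2812, (cx,cy)=(0.4207,0.9072)
solve A·x = −loads:
  F[0-1] = -1534.8814 N (compression)
  F[0-2] = -397.6068 N (compression)
  F[1-2] = -62.8363 N (compression)
  F[1-3] = -2231.2769 N (compression)
  F[2-3] = -995.0366 N (compression)
  Rx@0 = +1059.5600 N
  Ry@0 = +1384.8029 N
  Ry@2 = +961.8871 N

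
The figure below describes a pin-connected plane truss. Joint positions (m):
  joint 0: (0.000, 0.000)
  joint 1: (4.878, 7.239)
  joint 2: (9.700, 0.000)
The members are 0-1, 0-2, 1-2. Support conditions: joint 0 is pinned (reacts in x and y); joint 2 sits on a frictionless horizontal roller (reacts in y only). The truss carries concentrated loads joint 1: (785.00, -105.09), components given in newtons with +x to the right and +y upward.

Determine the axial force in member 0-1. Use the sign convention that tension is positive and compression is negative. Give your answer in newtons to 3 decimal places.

643.435

N=3 nodes, M=3 members, R=3 reactions → 2N=6, M+R=6
member 0 (0-1): L=8.7291, (cx,cy)=(0.5588,0.8293)
member 1 (0-2): L=9.7000, (cx,cy)=(1.0000,0.0000)
member 2 (1-2): L=8.6980, (cx,cy)=(0.5544,-0.8323)
solve A·x = −loads:
  F[0-1] = +643.4354 N (tension)
  F[0-2] = +425.4371 N (tension)
  F[1-2] = -767.4081 N (compression)
  Rx@0 = -785.0000 N
  Ry@0 = -533.5950 N
  Ry@2 = +638.6850 N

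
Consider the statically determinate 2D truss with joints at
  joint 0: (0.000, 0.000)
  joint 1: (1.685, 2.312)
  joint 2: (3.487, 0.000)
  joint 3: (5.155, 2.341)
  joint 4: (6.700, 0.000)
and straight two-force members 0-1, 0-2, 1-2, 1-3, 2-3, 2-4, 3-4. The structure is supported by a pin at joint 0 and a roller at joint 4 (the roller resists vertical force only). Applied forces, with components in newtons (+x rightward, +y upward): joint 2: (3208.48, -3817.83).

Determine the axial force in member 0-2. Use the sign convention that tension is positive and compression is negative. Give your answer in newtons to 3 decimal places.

4542.814

N=5 nodes, M=7 members, R=3 reactions → 2N=10, M+R=10
member 0 (0-1): L=2.8609, (cx,cy)=(0.5890,0.8081)
member 1 (0-2): L=3.4870, (cx,cy)=(1.0000,0.0000)
member 2 (1-2): L=2.9313, (cx,cy)=(0.6147,-0.7887)
member 3 (1-3): L=3.4701, (cx,cy)=(1.0000,0.0084)
member 4 (2-3): L=2.8745, (cx,cy)=(0.5803,0.8144)
member 5 (2-4): L=3.2130, (cx,cy)=(1.0000,0.0000)
member 6 (3-4): L=2.8049, (cx,cy)=(0.5508,-0.8346)
solve A·x = −loads:
  F[0-1] = -2265.4923 N (compression)
  F[0-2] = +4542.8141 N (tension)
  F[1-2] = +2292.2005 N (tension)
  F[1-3] = -2743.5448 N (compression)
  F[2-3] = +2467.9187 N (tension)
  F[2-4] = +1311.3566 N (tension)
  F[3-4] = -2380.7037 N (compression)
  Rx@0 = -3208.4800 N
  Ry@0 = +1830.8489 N
  Ry@4 = +1986.9811 N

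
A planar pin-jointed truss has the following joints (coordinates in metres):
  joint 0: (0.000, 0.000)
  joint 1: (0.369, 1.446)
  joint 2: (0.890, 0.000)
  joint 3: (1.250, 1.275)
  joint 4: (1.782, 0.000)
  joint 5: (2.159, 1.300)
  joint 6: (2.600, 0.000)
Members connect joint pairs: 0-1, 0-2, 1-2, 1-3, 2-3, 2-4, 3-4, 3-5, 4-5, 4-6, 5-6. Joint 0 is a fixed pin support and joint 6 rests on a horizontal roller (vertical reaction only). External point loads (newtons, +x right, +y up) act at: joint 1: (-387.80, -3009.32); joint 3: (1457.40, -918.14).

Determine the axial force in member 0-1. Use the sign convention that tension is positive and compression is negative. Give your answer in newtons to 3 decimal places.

-2641.982

N=7 nodes, M=11 members, R=3 reactions → 2N=14, M+R=14
member 0 (0-1): L=1.4923, (cx,cy)=(0.2473,0.9689)
member 1 (0-2): L=0.8900, (cx,cy)=(1.0000,0.0000)
member 2 (1-2): L=1.5370, (cx,cy)=(0.3390,-0.9408)
member 3 (1-3): L=0.8974, (cx,cy)=(0.9817,-0.1905)
member 4 (2-3): L=1.3248, (cx,cy)=(0.2717,0.9624)
member 5 (2-4): L=0.8920, (cx,cy)=(1.0000,0.0000)
member 6 (3-4): L=1.3815, (cx,cy)=(0.3851,-0.9229)
member 7 (3-5): L=0.9093, (cx,cy)=(0.9996,0.0275)
member 8 (4-5): L=1.3536, (cx,cy)=(0.2785,0.9604)
member 9 (4-6): L=0.8180, (cx,cy)=(1.0000,0.0000)
member 10 (5-6): L=1.3728, (cx,cy)=(0.3212,-0.9470)
solve A·x = −loads:
  F[0-1] = -2641.9821 N (compression)
  F[0-2] = +1722.8638 N (tension)
  F[1-2] = -454.6840 N (compression)
  F[1-3] = -113.4162 N (compression)
  F[2-3] = +444.4894 N (tension)
  F[2-4] = +1447.9576 N (tension)
  F[3-4] = -1507.6340 N (compression)
  F[3-5] = -867.7290 N (compression)
  F[4-5] = +1448.6976 N (tension)
  F[4-6] = +463.9033 N (tension)
  F[5-6] = -1444.0585 N (compression)
  Rx@0 = -1069.6000 N
  Ry@0 = +2559.9445 N
  Ry@6 = +1367.5155 N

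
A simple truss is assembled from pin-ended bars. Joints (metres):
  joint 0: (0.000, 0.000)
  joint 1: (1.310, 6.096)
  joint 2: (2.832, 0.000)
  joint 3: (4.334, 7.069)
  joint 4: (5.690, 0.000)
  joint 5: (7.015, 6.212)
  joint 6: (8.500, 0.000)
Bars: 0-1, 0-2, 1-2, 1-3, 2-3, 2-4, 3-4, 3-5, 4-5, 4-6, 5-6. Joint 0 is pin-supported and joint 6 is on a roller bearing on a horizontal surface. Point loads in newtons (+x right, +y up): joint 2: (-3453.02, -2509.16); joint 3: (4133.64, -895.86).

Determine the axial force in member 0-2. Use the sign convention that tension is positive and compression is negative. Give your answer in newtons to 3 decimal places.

N=7 nodes, M=11 members, R=3 reactions → 2N=14, M+R=14
member 0 (0-1): L=6.2352, (cx,cy)=(0.2101,0.9777)
member 1 (0-2): L=2.8320, (cx,cy)=(1.0000,0.0000)
member 2 (1-2): L=6.2831, (cx,cy)=(0.2422,-0.9702)
member 3 (1-3): L=3.1767, (cx,cy)=(0.9519,0.3063)
member 4 (2-3): L=7.2268, (cx,cy)=(0.2078,0.9782)
member 5 (2-4): L=2.8580, (cx,cy)=(1.0000,0.0000)
member 6 (3-4): L=7.1979, (cx,cy)=(0.1884,-0.9821)
member 7 (3-5): L=2.8146, (cx,cy)=(0.9525,-0.3045)
member 8 (4-5): L=6.3517, (cx,cy)=(0.2086,0.9780)
member 9 (4-6): L=2.8100, (cx,cy)=(1.0000,0.0000)
member 10 (5-6): L=6.3870, (cx,cy)=(0.2325,-0.9726)
solve A·x = −loads:
  F[0-1] = +1355.7458 N (tension)
  F[0-2] = +395.7797 N (tension)
  F[1-2] = -1177.1456 N (compression)
  F[1-3] = +598.7660 N (tension)
  F[2-3] = +3732.7578 N (tension)
  F[2-4] = +2787.8466 N (tension)
  F[3-4] = -4164.7214 N (compression)
  F[3-5] = -2103.1180 N (compression)
  F[4-5] = +4182.1571 N (tension)
  F[4-6] = +1130.8437 N (tension)
  F[5-6] = -4863.7941 N (compression)
  Rx@0 = -680.6200 N
  Ry@0 = -1325.4858 N
  Ry@6 = +4730.5058 N

395.780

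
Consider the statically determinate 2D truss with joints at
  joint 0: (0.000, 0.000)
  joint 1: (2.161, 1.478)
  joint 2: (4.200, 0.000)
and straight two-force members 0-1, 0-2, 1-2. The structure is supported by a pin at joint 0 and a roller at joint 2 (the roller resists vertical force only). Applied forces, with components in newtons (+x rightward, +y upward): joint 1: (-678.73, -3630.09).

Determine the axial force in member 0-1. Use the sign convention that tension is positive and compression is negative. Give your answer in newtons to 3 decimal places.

-3544.823

N=3 nodes, M=3 members, R=3 reactions → 2N=6, M+R=6
member 0 (0-1): L=2.6181, (cx,cy)=(0.8254,0.5645)
member 1 (0-2): L=4.2000, (cx,cy)=(1.0000,0.0000)
member 2 (1-2): L=2.5183, (cx,cy)=(0.8097,-0.5869)
solve A·x = −loads:
  F[0-1] = -3544.8230 N (compression)
  F[0-2] = +2247.2034 N (tension)
  F[1-2] = -2775.4823 N (compression)
  Rx@0 = +678.7300 N
  Ry@0 = +2001.1706 N
  Ry@2 = +1628.9194 N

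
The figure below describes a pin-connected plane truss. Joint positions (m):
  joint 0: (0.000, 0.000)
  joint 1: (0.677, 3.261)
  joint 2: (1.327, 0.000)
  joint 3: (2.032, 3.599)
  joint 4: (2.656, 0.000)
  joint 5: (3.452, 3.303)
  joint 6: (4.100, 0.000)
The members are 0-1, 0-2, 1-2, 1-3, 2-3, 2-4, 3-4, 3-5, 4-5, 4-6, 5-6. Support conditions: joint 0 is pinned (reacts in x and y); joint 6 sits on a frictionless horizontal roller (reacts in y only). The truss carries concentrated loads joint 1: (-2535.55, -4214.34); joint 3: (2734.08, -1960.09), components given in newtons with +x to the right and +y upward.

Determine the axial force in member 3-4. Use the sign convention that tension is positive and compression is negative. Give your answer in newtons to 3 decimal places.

-1900.623

N=7 nodes, M=11 members, R=3 reactions → 2N=14, M+R=14
member 0 (0-1): L=3.3305, (cx,cy)=(0.2033,0.9791)
member 1 (0-2): L=1.3270, (cx,cy)=(1.0000,0.0000)
member 2 (1-2): L=3.3251, (cx,cy)=(0.1955,-0.9807)
member 3 (1-3): L=1.3965, (cx,cy)=(0.9703,0.2420)
member 4 (2-3): L=3.6674, (cx,cy)=(0.1922,0.9813)
member 5 (2-4): L=1.3290, (cx,cy)=(1.0000,0.0000)
member 6 (3-4): L=3.6527, (cx,cy)=(0.1708,-0.9853)
member 7 (3-5): L=1.4505, (cx,cy)=(0.9790,-0.2041)
member 8 (4-5): L=3.3976, (cx,cy)=(0.2343,0.9722)
member 9 (4-6): L=1.4440, (cx,cy)=(1.0000,0.0000)
member 10 (5-6): L=3.3660, (cx,cy)=(0.1925,-0.9813)
solve A·x = −loads:
  F[0-1] = -4211.7417 N (compression)
  F[0-2] = +1054.6540 N (tension)
  F[1-2] = +318.9976 N (tension)
  F[1-3] = +1666.6191 N (tension)
  F[2-3] = -318.7891 N (compression)
  F[2-4] = +1178.2938 N (tension)
  F[3-4] = -1900.6232 N (compression)
  F[3-5] = -871.9531 N (compression)
  F[4-5] = +1926.2972 N (tension)
  F[4-6] = +402.3012 N (tension)
  F[5-6] = -2089.7088 N (compression)
  Rx@0 = -198.5300 N
  Ry@0 = +4123.8114 N
  Ry@6 = +2050.6186 N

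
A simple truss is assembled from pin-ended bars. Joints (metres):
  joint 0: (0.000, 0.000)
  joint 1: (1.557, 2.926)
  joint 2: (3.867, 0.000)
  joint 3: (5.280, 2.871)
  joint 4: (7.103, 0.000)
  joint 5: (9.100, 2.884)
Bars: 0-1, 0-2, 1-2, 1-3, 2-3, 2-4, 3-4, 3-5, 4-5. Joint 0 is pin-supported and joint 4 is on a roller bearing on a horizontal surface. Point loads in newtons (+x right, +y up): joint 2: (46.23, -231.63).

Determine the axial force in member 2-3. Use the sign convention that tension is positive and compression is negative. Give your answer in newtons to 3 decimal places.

138.225

N=6 nodes, M=9 members, R=3 reactions → 2N=12, M+R=12
member 0 (0-1): L=3.3145, (cx,cy)=(0.4698,0.8828)
member 1 (0-2): L=3.8670, (cx,cy)=(1.0000,0.0000)
member 2 (1-2): L=3.7279, (cx,cy)=(0.6196,-0.7849)
member 3 (1-3): L=3.7234, (cx,cy)=(0.9999,-0.0148)
member 4 (2-3): L=3.1999, (cx,cy)=(0.4416,0.8972)
member 5 (2-4): L=3.2360, (cx,cy)=(1.0000,0.0000)
member 6 (3-4): L=3.4009, (cx,cy)=(0.5360,-0.8442)
member 7 (3-5): L=3.8200, (cx,cy)=(1.0000,0.0034)
member 8 (4-5): L=3.5079, (cx,cy)=(0.5693,0.8221)
solve A·x = −loads:
  F[0-1] = -119.5368 N (compression)
  F[0-2] = +102.3834 N (tension)
  F[1-2] = +137.1047 N (tension)
  F[1-3] = -141.1249 N (compression)
  F[2-3] = +138.2254 N (tension)
  F[2-4] = +80.0720 N (tension)
  F[3-4] = -149.3774 N (compression)
  F[3-5] = -0.0000 N (compression)
  F[4-5] = +0.0000 N (tension)
  Rx@0 = -46.2300 N
  Ry@0 = +105.5265 N
  Ry@4 = +126.1035 N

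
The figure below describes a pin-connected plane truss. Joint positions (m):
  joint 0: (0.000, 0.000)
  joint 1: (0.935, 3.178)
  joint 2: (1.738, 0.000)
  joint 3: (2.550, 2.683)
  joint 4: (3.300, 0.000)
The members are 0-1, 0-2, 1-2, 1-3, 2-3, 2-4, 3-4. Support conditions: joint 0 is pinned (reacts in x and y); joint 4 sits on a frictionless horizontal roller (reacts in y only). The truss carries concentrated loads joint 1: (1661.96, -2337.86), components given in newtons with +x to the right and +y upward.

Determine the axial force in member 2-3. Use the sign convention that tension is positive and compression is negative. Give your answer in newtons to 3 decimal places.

N=5 nodes, M=7 members, R=3 reactions → 2N=10, M+R=10
member 0 (0-1): L=3.3127, (cx,cy)=(0.2822,0.9593)
member 1 (0-2): L=1.7380, (cx,cy)=(1.0000,0.0000)
member 2 (1-2): L=3.2779, (cx,cy)=(0.2450,-0.9695)
member 3 (1-3): L=1.6892, (cx,cy)=(0.9561,-0.2930)
member 4 (2-3): L=2.8032, (cx,cy)=(0.2897,0.9571)
member 5 (2-4): L=1.5620, (cx,cy)=(1.0000,0.0000)
member 6 (3-4): L=2.7859, (cx,cy)=(0.2692,-0.9631)
solve A·x = −loads:
  F[0-1] = -78.1249 N (compression)
  F[0-2] = +1684.0106 N (tension)
  F[1-2] = -1952.9001 N (compression)
  F[1-3] = -1260.9559 N (compression)
  F[2-3] = +1978.2068 N (tension)
  F[2-4] = +632.5694 N (tension)
  F[3-4] = -2349.6622 N (compression)
  Rx@0 = -1661.9600 N
  Ry@0 = +74.9485 N
  Ry@4 = +2262.9115 N

1978.207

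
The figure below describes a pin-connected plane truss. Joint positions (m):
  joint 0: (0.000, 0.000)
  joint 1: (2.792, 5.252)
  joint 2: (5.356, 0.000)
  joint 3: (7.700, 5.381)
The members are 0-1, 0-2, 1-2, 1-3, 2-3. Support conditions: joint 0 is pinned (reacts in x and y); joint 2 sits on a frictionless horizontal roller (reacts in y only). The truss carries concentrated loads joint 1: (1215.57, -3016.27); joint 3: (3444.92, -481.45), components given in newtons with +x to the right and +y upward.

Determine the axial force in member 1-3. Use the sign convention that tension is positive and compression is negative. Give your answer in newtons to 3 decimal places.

3698.247

N=4 nodes, M=5 members, R=3 reactions → 2N=8, M+R=8
member 0 (0-1): L=5.9480, (cx,cy)=(0.4694,0.8830)
member 1 (0-2): L=5.3560, (cx,cy)=(1.0000,0.0000)
member 2 (1-2): L=5.8445, (cx,cy)=(0.4387,-0.8986)
member 3 (1-3): L=4.9097, (cx,cy)=(0.9997,0.0263)
member 4 (2-3): L=5.8694, (cx,cy)=(0.3994,0.9168)
solve A·x = −loads:
  F[0-1] = +3872.9229 N (tension)
  F[0-2] = +2842.5359 N (tension)
  F[1-2] = -7053.8837 N (compression)
  F[1-3] = +3698.2475 N (tension)
  F[2-3] = -631.1342 N (compression)
  Rx@0 = -4660.4900 N
  Ry@0 = -3419.7331 N
  Ry@2 = +6917.4531 N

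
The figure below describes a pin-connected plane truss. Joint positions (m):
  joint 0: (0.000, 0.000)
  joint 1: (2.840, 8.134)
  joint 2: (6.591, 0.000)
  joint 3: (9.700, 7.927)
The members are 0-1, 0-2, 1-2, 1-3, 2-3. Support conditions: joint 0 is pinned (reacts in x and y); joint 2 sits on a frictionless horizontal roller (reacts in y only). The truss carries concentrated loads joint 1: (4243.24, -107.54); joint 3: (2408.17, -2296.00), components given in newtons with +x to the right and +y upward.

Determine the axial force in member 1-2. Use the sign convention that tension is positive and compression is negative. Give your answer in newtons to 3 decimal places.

-10308.370

N=4 nodes, M=5 members, R=3 reactions → 2N=8, M+R=8
member 0 (0-1): L=8.6155, (cx,cy)=(0.3296,0.9441)
member 1 (0-2): L=6.5910, (cx,cy)=(1.0000,0.0000)
member 2 (1-2): L=8.9572, (cx,cy)=(0.4188,-0.9081)
member 3 (1-3): L=6.8631, (cx,cy)=(0.9995,-0.0302)
member 4 (2-3): L=8.5149, (cx,cy)=(0.3651,0.9310)
solve A·x = −loads:
  F[0-1] = +9696.7213 N (tension)
  F[0-2] = +3455.0133 N (tension)
  F[1-2] = -10308.3696 N (compression)
  F[1-3] = +3271.4592 N (tension)
  F[2-3] = -2360.2870 N (compression)
  Rx@0 = -6651.4100 N
  Ry@0 = -9154.7503 N
  Ry@2 = +11558.2903 N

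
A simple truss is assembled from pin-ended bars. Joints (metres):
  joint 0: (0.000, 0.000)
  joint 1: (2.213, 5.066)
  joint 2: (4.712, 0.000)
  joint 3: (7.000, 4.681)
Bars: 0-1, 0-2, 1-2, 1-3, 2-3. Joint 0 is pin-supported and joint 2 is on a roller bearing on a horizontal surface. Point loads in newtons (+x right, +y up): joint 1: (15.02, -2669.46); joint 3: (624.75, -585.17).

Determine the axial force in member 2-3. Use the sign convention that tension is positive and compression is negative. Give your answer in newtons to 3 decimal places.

-572.883

N=4 nodes, M=5 members, R=3 reactions → 2N=8, M+R=8
member 0 (0-1): L=5.5283, (cx,cy)=(0.4003,0.9164)
member 1 (0-2): L=4.7120, (cx,cy)=(1.0000,0.0000)
member 2 (1-2): L=5.6488, (cx,cy)=(0.4424,-0.8968)
member 3 (1-3): L=4.8025, (cx,cy)=(0.9968,-0.0802)
member 4 (2-3): L=5.2102, (cx,cy)=(0.4391,0.8984)
solve A·x = −loads:
  F[0-1] = -539.9656 N (compression)
  F[0-2] = +855.9217 N (tension)
  F[1-2] = -2503.4236 N (compression)
  F[1-3] = +879.1524 N (tension)
  F[2-3] = -572.8834 N (compression)
  Rx@0 = -639.7700 N
  Ry@0 = +494.8144 N
  Ry@2 = +2759.8156 N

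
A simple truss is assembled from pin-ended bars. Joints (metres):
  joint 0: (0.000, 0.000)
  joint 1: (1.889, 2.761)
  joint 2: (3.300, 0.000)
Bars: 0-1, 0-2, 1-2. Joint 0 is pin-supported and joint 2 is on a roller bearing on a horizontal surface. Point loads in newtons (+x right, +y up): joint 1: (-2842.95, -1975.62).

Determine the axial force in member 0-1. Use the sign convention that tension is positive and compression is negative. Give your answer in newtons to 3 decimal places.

N=3 nodes, M=3 members, R=3 reactions → 2N=6, M+R=6
member 0 (0-1): L=3.3454, (cx,cy)=(0.5647,0.8253)
member 1 (0-2): L=3.3000, (cx,cy)=(1.0000,0.0000)
member 2 (1-2): L=3.1007, (cx,cy)=(0.4551,-0.8905)
solve A·x = −loads:
  F[0-1] = -3905.5411 N (compression)
  F[0-2] = -637.6375 N (compression)
  F[1-2] = +1401.1990 N (tension)
  Rx@0 = +2842.9500 N
  Ry@0 = +3223.3287 N
  Ry@2 = -1247.7087 N

-3905.541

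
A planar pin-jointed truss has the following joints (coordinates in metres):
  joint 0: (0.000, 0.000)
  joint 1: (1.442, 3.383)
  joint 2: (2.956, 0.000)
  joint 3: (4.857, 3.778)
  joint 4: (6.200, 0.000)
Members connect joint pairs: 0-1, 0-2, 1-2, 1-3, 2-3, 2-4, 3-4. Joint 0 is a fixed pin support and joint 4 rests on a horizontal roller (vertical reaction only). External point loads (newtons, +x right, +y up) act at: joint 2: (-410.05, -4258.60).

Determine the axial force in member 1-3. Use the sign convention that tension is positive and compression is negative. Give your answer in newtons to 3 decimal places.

N=5 nodes, M=7 members, R=3 reactions → 2N=10, M+R=10
member 0 (0-1): L=3.6775, (cx,cy)=(0.3921,0.9199)
member 1 (0-2): L=2.9560, (cx,cy)=(1.0000,0.0000)
member 2 (1-2): L=3.7063, (cx,cy)=(0.4085,-0.9128)
member 3 (1-3): L=3.4378, (cx,cy)=(0.9934,0.1149)
member 4 (2-3): L=4.2293, (cx,cy)=(0.4495,0.8933)
member 5 (2-4): L=3.2440, (cx,cy)=(1.0000,0.0000)
member 6 (3-4): L=4.0096, (cx,cy)=(0.3349,-0.9422)
solve A·x = −loads:
  F[0-1] = -2422.1857 N (compression)
  F[0-2] = +539.7218 N (tension)
  F[1-2] = +2206.5920 N (tension)
  F[1-3] = -1863.4850 N (compression)
  F[2-3] = +2512.6295 N (tension)
  F[2-4] = +721.7614 N (tension)
  F[3-4] = -2154.8609 N (compression)
  Rx@0 = +410.0500 N
  Ry@0 = +2228.2094 N
  Ry@4 = +2030.3906 N

-1863.485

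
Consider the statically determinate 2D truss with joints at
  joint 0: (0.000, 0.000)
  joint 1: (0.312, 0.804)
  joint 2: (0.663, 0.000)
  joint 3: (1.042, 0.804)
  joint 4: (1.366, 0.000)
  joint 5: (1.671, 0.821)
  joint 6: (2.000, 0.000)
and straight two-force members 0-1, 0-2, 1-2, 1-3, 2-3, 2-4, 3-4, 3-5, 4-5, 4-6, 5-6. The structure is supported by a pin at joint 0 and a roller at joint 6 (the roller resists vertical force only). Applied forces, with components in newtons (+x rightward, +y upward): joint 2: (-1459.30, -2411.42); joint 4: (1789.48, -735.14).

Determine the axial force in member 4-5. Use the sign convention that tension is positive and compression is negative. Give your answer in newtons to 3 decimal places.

1417.665

N=7 nodes, M=11 members, R=3 reactions → 2N=14, M+R=14
member 0 (0-1): L=0.8624, (cx,cy)=(0.3618,0.9323)
member 1 (0-2): L=0.6630, (cx,cy)=(1.0000,0.0000)
member 2 (1-2): L=0.8773, (cx,cy)=(0.4001,-0.9165)
member 3 (1-3): L=0.7300, (cx,cy)=(1.0000,0.0000)
member 4 (2-3): L=0.8889, (cx,cy)=(0.4264,0.9045)
member 5 (2-4): L=0.7030, (cx,cy)=(1.0000,0.0000)
member 6 (3-4): L=0.8668, (cx,cy)=(0.3738,-0.9275)
member 7 (3-5): L=0.6292, (cx,cy)=(0.9996,0.0270)
member 8 (4-5): L=0.8758, (cx,cy)=(0.3482,0.9374)
member 9 (4-6): L=0.6340, (cx,cy)=(1.0000,0.0000)
member 10 (5-6): L=0.8845, (cx,cy)=(0.3720,-0.9282)
solve A·x = −loads:
  F[0-1] = -1979.1288 N (compression)
  F[0-2] = +1046.1787 N (tension)
  F[1-2] = +2013.2374 N (tension)
  F[1-3] = -1521.4973 N (compression)
  F[2-3] = +626.1167 N (tension)
  F[2-4] = +3044.0056 N (tension)
  F[3-4] = -640.1867 N (compression)
  F[3-5] = -1015.6097 N (compression)
  F[4-5] = +1417.6655 N (tension)
  F[4-6] = +521.5457 N (tension)
  F[5-6] = -1402.0972 N (compression)
  Rx@0 = -330.1800 N
  Ry@0 = +1845.0736 N
  Ry@6 = +1301.4863 N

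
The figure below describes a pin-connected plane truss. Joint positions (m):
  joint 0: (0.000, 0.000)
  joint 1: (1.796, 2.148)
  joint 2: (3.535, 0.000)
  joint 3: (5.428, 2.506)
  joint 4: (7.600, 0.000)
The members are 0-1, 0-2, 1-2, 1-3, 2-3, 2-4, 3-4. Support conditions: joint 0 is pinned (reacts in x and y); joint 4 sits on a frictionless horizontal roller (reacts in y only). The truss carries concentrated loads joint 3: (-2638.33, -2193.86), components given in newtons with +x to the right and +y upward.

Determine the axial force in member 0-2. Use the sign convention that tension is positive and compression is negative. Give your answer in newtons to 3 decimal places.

-1386.701

N=5 nodes, M=7 members, R=3 reactions → 2N=10, M+R=10
member 0 (0-1): L=2.7999, (cx,cy)=(0.6414,0.7672)
member 1 (0-2): L=3.5350, (cx,cy)=(1.0000,0.0000)
member 2 (1-2): L=2.7637, (cx,cy)=(0.6292,-0.7772)
member 3 (1-3): L=3.6496, (cx,cy)=(0.9952,0.0981)
member 4 (2-3): L=3.1406, (cx,cy)=(0.6027,0.7979)
member 5 (2-4): L=4.0650, (cx,cy)=(1.0000,0.0000)
member 6 (3-4): L=3.3163, (cx,cy)=(0.6550,-0.7557)
solve A·x = −loads:
  F[0-1] = -1951.2544 N (compression)
  F[0-2] = -1386.7014 N (compression)
  F[1-2] = +1636.6750 N (tension)
  F[1-3] = -2292.5290 N (compression)
  F[2-3] = -1594.1908 N (compression)
  F[2-4] = +604.0373 N (tension)
  F[3-4] = -922.2598 N (compression)
  Rx@0 = +2638.3300 N
  Ry@0 = +1496.9367 N
  Ry@4 = +696.9233 N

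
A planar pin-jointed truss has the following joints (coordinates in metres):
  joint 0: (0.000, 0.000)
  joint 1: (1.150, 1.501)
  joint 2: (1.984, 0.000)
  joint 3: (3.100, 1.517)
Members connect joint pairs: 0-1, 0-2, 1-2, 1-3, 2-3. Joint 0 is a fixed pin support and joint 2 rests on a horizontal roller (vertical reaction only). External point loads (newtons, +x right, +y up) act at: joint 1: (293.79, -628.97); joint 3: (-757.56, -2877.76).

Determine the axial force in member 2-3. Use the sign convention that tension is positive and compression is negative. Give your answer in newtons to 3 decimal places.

-3586.529

N=4 nodes, M=5 members, R=3 reactions → 2N=8, M+R=8
member 0 (0-1): L=1.8909, (cx,cy)=(0.6082,0.7938)
member 1 (0-2): L=1.9840, (cx,cy)=(1.0000,0.0000)
member 2 (1-2): L=1.7171, (cx,cy)=(0.4857,-0.8741)
member 3 (1-3): L=1.9501, (cx,cy)=(1.0000,0.0082)
member 4 (2-3): L=1.8833, (cx,cy)=(0.5926,0.8055)
solve A·x = −loads:
  F[0-1] = +1256.4450 N (tension)
  F[0-2] = -1227.9099 N (compression)
  F[1-2] = -1847.6845 N (compression)
  F[1-3] = +1367.8022 N (tension)
  F[2-3] = -3586.5289 N (compression)
  Rx@0 = +463.7700 N
  Ry@0 = -997.3687 N
  Ry@2 = +4504.0987 N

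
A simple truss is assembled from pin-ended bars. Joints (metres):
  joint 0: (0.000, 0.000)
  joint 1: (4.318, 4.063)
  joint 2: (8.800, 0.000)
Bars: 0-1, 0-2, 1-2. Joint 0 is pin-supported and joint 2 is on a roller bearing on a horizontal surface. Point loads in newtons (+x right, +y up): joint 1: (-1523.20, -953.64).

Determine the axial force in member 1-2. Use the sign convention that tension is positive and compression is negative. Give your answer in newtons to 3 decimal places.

350.395

N=3 nodes, M=3 members, R=3 reactions → 2N=6, M+R=6
member 0 (0-1): L=5.9290, (cx,cy)=(0.7283,0.6853)
member 1 (0-2): L=8.8000, (cx,cy)=(1.0000,0.0000)
member 2 (1-2): L=6.0495, (cx,cy)=(0.7409,-0.6716)
solve A·x = −loads:
  F[0-1] = -1735.0321 N (compression)
  F[0-2] = -259.6036 N (compression)
  F[1-2] = +350.3946 N (tension)
  Rx@0 = +1523.2000 N
  Ry@0 = +1188.9746 N
  Ry@2 = -235.3346 N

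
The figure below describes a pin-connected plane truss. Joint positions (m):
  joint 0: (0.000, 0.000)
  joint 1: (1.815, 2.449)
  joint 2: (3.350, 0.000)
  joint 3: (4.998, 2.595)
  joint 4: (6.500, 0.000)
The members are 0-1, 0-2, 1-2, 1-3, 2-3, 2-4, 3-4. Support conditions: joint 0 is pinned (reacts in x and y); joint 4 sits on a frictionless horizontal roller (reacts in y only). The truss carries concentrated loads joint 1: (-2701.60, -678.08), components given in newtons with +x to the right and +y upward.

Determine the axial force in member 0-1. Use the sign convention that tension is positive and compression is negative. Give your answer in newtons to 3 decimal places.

N=5 nodes, M=7 members, R=3 reactions → 2N=10, M+R=10
member 0 (0-1): L=3.0482, (cx,cy)=(0.5954,0.8034)
member 1 (0-2): L=3.3500, (cx,cy)=(1.0000,0.0000)
member 2 (1-2): L=2.8903, (cx,cy)=(0.5311,-0.8473)
member 3 (1-3): L=3.1863, (cx,cy)=(0.9989,0.0458)
member 4 (2-3): L=3.0741, (cx,cy)=(0.5361,0.8442)
member 5 (2-4): L=3.1500, (cx,cy)=(1.0000,0.0000)
member 6 (3-4): L=2.9983, (cx,cy)=(0.5009,-0.8655)
solve A·x = −loads:
  F[0-1] = -1875.2759 N (compression)
  F[0-2] = -1585.0163 N (compression)
  F[1-2] = +1033.9162 N (tension)
  F[1-3] = +1037.0061 N (tension)
  F[2-3] = -1037.7872 N (compression)
  F[2-4] = -479.5628 N (compression)
  F[3-4] = +957.3178 N (tension)
  Rx@0 = +2701.6000 N
  Ry@0 = +1506.6190 N
  Ry@4 = -828.5390 N

-1875.276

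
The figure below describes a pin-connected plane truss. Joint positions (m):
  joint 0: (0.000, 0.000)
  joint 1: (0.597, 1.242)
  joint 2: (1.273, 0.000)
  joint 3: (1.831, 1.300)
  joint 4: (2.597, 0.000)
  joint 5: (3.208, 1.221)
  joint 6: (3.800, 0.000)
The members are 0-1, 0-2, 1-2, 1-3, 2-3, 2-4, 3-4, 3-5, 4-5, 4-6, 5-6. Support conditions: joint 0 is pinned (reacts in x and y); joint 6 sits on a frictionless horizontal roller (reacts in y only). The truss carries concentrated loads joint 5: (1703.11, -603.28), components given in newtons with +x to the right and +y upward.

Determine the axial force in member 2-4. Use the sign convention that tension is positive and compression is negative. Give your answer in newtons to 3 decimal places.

1064.723

N=7 nodes, M=11 members, R=3 reactions → 2N=14, M+R=14
member 0 (0-1): L=1.3780, (cx,cy)=(0.4332,0.9013)
member 1 (0-2): L=1.2730, (cx,cy)=(1.0000,0.0000)
member 2 (1-2): L=1.4141, (cx,cy)=(0.4781,-0.8783)
member 3 (1-3): L=1.2354, (cx,cy)=(0.9989,0.0469)
member 4 (2-3): L=1.4147, (cx,cy)=(0.3944,0.9189)
member 5 (2-4): L=1.3240, (cx,cy)=(1.0000,0.0000)
member 6 (3-4): L=1.5089, (cx,cy)=(0.5077,-0.8616)
member 7 (3-5): L=1.3793, (cx,cy)=(0.9984,-0.0573)
member 8 (4-5): L=1.3653, (cx,cy)=(0.4475,0.8943)
member 9 (4-6): L=1.2030, (cx,cy)=(1.0000,0.0000)
member 10 (5-6): L=1.3569, (cx,cy)=(0.4363,-0.8998)
solve A·x = −loads:
  F[0-1] = +502.8946 N (tension)
  F[0-2] = +1485.2428 N (tension)
  F[1-2] = -491.7992 N (compression)
  F[1-3] = +453.4764 N (tension)
  F[2-3] = +470.0717 N (tension)
  F[2-4] = +1064.7228 N (tension)
  F[3-4] = -588.4866 N (compression)
  F[3-5] = +938.6777 N (tension)
  F[4-5] = +566.9540 N (tension)
  F[4-6] = +512.2577 N (tension)
  F[5-6] = -1174.1664 N (compression)
  Rx@0 = -1703.1100 N
  Ry@0 = -453.2515 N
  Ry@6 = +1056.5315 N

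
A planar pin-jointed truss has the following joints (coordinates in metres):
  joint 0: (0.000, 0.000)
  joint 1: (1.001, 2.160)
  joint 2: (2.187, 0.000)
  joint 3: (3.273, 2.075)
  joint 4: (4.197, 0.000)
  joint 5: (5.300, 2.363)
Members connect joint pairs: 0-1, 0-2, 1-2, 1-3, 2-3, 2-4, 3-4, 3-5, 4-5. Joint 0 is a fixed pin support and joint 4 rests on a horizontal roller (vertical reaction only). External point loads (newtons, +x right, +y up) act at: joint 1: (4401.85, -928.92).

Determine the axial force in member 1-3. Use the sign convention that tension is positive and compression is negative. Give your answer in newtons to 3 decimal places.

-2364.460

N=6 nodes, M=9 members, R=3 reactions → 2N=12, M+R=12
member 0 (0-1): L=2.3807, (cx,cy)=(0.4205,0.9073)
member 1 (0-2): L=2.1870, (cx,cy)=(1.0000,0.0000)
member 2 (1-2): L=2.4642, (cx,cy)=(0.4813,-0.8766)
member 3 (1-3): L=2.2736, (cx,cy)=(0.9993,-0.0374)
member 4 (2-3): L=2.3420, (cx,cy)=(0.4637,0.8860)
member 5 (2-4): L=2.0100, (cx,cy)=(1.0000,0.0000)
member 6 (3-4): L=2.2714, (cx,cy)=(0.4068,-0.9135)
member 7 (3-5): L=2.0474, (cx,cy)=(0.9901,0.1407)
member 8 (4-5): L=2.6078, (cx,cy)=(0.4230,0.9061)
solve A·x = −loads:
  F[0-1] = +1717.2336 N (tension)
  F[0-2] = +3679.8057 N (tension)
  F[1-2] = -2736.3611 N (compression)
  F[1-3] = -2364.4604 N (compression)
  F[2-3] = +2707.2310 N (tension)
  F[2-4] = +1107.4541 N (tension)
  F[3-4] = -2722.4092 N (compression)
  F[3-5] = +0.0000 N (tension)
  F[4-5] = -0.0000 N (compression)
  Rx@0 = -4401.8500 N
  Ry@0 = -1558.0576 N
  Ry@4 = +2486.9776 N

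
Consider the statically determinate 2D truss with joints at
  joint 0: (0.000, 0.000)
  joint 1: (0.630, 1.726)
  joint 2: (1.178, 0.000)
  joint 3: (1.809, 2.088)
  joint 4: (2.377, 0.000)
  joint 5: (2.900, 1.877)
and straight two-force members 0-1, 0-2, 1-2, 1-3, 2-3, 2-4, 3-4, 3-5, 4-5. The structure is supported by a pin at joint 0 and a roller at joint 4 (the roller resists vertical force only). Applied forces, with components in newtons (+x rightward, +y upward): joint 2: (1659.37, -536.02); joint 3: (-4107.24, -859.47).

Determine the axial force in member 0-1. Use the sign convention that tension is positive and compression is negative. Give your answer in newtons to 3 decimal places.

-4347.154

N=6 nodes, M=9 members, R=3 reactions → 2N=12, M+R=12
member 0 (0-1): L=1.8374, (cx,cy)=(0.3429,0.9394)
member 1 (0-2): L=1.1780, (cx,cy)=(1.0000,0.0000)
member 2 (1-2): L=1.8109, (cx,cy)=(0.3026,-0.9531)
member 3 (1-3): L=1.2333, (cx,cy)=(0.9560,0.2935)
member 4 (2-3): L=2.1813, (cx,cy)=(0.2893,0.9572)
member 5 (2-4): L=1.1990, (cx,cy)=(1.0000,0.0000)
member 6 (3-4): L=2.1639, (cx,cy)=(0.2625,-0.9649)
member 7 (3-5): L=1.1112, (cx,cy)=(0.9818,-0.1899)
member 8 (4-5): L=1.9485, (cx,cy)=(0.2684,0.9633)
solve A·x = −loads:
  F[0-1] = -4347.1544 N (compression)
  F[0-2] = -957.3221 N (compression)
  F[1-2] = +3466.4189 N (tension)
  F[1-3] = -2656.5336 N (compression)
  F[2-3] = -2891.5023 N (compression)
  F[2-4] = -731.2560 N (compression)
  F[3-4] = +2785.8252 N (tension)
  F[3-5] = -0.0000 N (compression)
  F[4-5] = +0.0000 N (tension)
  Rx@0 = +2447.8700 N
  Ry@0 = +4083.6281 N
  Ry@4 = -2688.1381 N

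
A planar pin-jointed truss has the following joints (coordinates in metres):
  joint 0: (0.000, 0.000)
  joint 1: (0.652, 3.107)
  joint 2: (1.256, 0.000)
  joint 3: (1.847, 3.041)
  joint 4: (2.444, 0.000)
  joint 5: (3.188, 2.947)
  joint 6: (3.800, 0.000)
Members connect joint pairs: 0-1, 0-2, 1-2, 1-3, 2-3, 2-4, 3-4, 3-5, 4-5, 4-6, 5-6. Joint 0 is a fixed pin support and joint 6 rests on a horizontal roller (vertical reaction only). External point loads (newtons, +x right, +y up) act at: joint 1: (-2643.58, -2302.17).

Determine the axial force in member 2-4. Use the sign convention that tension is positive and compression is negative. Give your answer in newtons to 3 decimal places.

-1134.468

N=7 nodes, M=11 members, R=3 reactions → 2N=14, M+R=14
member 0 (0-1): L=3.1747, (cx,cy)=(0.2054,0.9787)
member 1 (0-2): L=1.2560, (cx,cy)=(1.0000,0.0000)
member 2 (1-2): L=3.1652, (cx,cy)=(0.1908,-0.9816)
member 3 (1-3): L=1.1968, (cx,cy)=(0.9985,-0.0551)
member 4 (2-3): L=3.0979, (cx,cy)=(0.1908,0.9816)
member 5 (2-4): L=1.1880, (cx,cy)=(1.0000,0.0000)
member 6 (3-4): L=3.0990, (cx,cy)=(0.1926,-0.9813)
member 7 (3-5): L=1.3443, (cx,cy)=(0.9976,-0.0699)
member 8 (4-5): L=3.0395, (cx,cy)=(0.2448,0.9696)
member 9 (4-6): L=1.3560, (cx,cy)=(1.0000,0.0000)
member 10 (5-6): L=3.0099, (cx,cy)=(0.2033,-0.9791)
solve A·x = −loads:
  F[0-1] = -4157.2598 N (compression)
  F[0-2] = -1789.7809 N (compression)
  F[1-2] = +1717.2772 N (tension)
  F[1-3] = +1464.3057 N (tension)
  F[2-3] = -1717.2593 N (compression)
  F[2-4] = -1134.4680 N (compression)
  F[3-4] = +1743.1360 N (tension)
  F[3-5] = +800.6302 N (tension)
  F[4-5] = -1764.1542 N (compression)
  F[4-6] = -366.8409 N (compression)
  F[5-6] = +1804.1592 N (tension)
  Rx@0 = +2643.5800 N
  Ry@0 = +4068.6406 N
  Ry@6 = -1766.4706 N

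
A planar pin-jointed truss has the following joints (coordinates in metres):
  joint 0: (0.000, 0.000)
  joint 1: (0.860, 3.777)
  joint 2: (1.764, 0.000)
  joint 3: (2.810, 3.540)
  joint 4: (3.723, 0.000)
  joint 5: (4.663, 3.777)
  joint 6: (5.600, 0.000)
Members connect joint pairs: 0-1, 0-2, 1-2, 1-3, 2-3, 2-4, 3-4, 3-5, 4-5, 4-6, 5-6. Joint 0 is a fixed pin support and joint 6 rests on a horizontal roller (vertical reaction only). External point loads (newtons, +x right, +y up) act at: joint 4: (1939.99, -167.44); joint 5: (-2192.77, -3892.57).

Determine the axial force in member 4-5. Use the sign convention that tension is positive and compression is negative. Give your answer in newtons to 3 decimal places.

N=7 nodes, M=11 members, R=3 reactions → 2N=14, M+R=14
member 0 (0-1): L=3.8737, (cx,cy)=(0.2220,0.9750)
member 1 (0-2): L=1.7640, (cx,cy)=(1.0000,0.0000)
member 2 (1-2): L=3.8837, (cx,cy)=(0.2328,-0.9725)
member 3 (1-3): L=1.9643, (cx,cy)=(0.9927,-0.1207)
member 4 (2-3): L=3.6913, (cx,cy)=(0.2834,0.9590)
member 5 (2-4): L=1.9590, (cx,cy)=(1.0000,0.0000)
member 6 (3-4): L=3.6558, (cx,cy)=(0.2497,-0.9683)
member 7 (3-5): L=1.8681, (cx,cy)=(0.9919,0.1269)
member 8 (4-5): L=3.8922, (cx,cy)=(0.2415,0.9704)
member 9 (4-6): L=1.8770, (cx,cy)=(1.0000,0.0000)
member 10 (5-6): L=3.8915, (cx,cy)=(0.2408,-0.9706)
solve A·x = −loads:
  F[0-1] = -2242.3374 N (compression)
  F[0-2] = +245.0450 N (tension)
  F[1-2] = +2379.5632 N (tension)
  F[1-3] = -1059.4530 N (compression)
  F[2-3] = -2413.1124 N (compression)
  F[2-4] = +1482.7345 N (tension)
  F[3-4] = +1963.9030 N (tension)
  F[3-5] = -2244.1076 N (compression)
  F[4-5] = -1787.1352 N (compression)
  F[4-6] = +464.8116 N (tension)
  F[5-6] = -1930.4268 N (compression)
  Rx@0 = +252.7800 N
  Ry@0 = +2186.3777 N
  Ry@6 = +1873.6323 N

-1787.135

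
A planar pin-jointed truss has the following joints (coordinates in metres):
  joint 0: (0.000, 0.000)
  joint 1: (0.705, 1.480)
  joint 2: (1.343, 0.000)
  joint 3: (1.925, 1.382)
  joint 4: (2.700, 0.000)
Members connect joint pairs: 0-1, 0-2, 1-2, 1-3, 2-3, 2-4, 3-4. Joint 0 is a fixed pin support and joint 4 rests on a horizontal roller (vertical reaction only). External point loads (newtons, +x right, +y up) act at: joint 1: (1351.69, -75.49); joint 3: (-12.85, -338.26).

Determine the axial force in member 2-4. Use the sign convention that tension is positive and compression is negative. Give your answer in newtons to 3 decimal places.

558.105

N=5 nodes, M=7 members, R=3 reactions → 2N=10, M+R=10
member 0 (0-1): L=1.6393, (cx,cy)=(0.4301,0.9028)
member 1 (0-2): L=1.3430, (cx,cy)=(1.0000,0.0000)
member 2 (1-2): L=1.6117, (cx,cy)=(0.3959,-0.9183)
member 3 (1-3): L=1.2239, (cx,cy)=(0.9968,-0.0801)
member 4 (2-3): L=1.4995, (cx,cy)=(0.3881,0.9216)
member 5 (2-4): L=1.3570, (cx,cy)=(1.0000,0.0000)
member 6 (3-4): L=1.5845, (cx,cy)=(0.4891,-0.8722)
solve A·x = −loads:
  F[0-1] = +644.0790 N (tension)
  F[0-2] = +1061.8525 N (tension)
  F[1-2] = -643.6915 N (compression)
  F[1-3] = -822.5283 N (compression)
  F[2-3] = +641.3854 N (tension)
  F[2-4] = +558.1050 N (tension)
  F[3-4] = -1141.0339 N (compression)
  Rx@0 = -1338.8400 N
  Ry@0 = -581.4772 N
  Ry@4 = +995.2272 N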